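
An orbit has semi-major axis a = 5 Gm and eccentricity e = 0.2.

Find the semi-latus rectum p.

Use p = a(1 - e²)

Convert to SI: a = 5 Gm = 5e+09 m.
p = a (1 − e²).
p = 5e+09 · (1 − (0.2)²) = 5e+09 · 0.96 ≈ 4.8e+09 m = 4.8 Gm.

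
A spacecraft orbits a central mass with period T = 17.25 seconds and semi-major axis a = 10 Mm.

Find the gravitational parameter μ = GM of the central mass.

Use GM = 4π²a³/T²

Convert to SI: a = 10 Mm = 1e+07 m.
GM = 4π² · a³ / T².
GM = 4π² · (1e+07)³ / (17.25)² m³/s² ≈ 1.327e+20 m³/s² = 1.327 × 10^20 m³/s².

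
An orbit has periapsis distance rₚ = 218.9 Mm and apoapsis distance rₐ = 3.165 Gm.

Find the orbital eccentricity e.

Convert to SI: rₚ = 218.9 Mm = 2.189e+08 m; rₐ = 3.165 Gm = 3.165e+09 m.
e = (rₐ − rₚ) / (rₐ + rₚ).
e = (3.165e+09 − 2.189e+08) / (3.165e+09 + 2.189e+08) = 2.9461e+09 / 3.3839e+09 ≈ 0.8706.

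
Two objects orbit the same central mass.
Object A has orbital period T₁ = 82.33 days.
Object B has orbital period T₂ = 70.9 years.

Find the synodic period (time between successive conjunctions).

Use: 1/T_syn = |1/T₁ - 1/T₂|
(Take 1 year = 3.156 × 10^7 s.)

Convert to SI: T₁ = 82.33 days = 7.11331e+06 s; T₂ = 70.9 years = 2.2376e+09 s.
T_syn = |T₁ · T₂ / (T₁ − T₂)|.
T_syn = |7.11331e+06 · 2.2376e+09 / (7.11331e+06 − 2.2376e+09)| s ≈ 7.136e+06 s = 82.59 days.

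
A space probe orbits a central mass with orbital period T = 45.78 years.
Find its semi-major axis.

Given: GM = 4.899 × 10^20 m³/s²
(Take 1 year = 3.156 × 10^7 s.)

Convert to SI: T = 45.78 years = 1.44482e+09 s.
Invert Kepler's third law: a = (GM · T² / (4π²))^(1/3).
Substituting T = 1.44482e+09 s and GM = 4.899e+20 m³/s²:
a = (4.899e+20 · (1.44482e+09)² / (4π²))^(1/3) m
a ≈ 2.959e+12 m = 2.959 × 10^12 m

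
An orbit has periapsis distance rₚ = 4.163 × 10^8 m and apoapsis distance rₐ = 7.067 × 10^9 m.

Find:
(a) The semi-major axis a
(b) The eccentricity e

(a) a = (rₚ + rₐ) / 2 = (4.163e+08 + 7.067e+09) / 2 ≈ 3.742e+09 m = 3.742 × 10^9 m.
(b) e = (rₐ − rₚ) / (rₐ + rₚ) = (7.067e+09 − 4.163e+08) / (7.067e+09 + 4.163e+08) ≈ 0.8887.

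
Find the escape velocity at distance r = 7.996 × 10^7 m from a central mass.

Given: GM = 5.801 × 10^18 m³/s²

Escape velocity comes from setting total energy to zero: ½v² − GM/r = 0 ⇒ v_esc = √(2GM / r).
v_esc = √(2 · 5.801e+18 / 7.996e+07) m/s ≈ 3.809e+05 m/s = 380.9 km/s.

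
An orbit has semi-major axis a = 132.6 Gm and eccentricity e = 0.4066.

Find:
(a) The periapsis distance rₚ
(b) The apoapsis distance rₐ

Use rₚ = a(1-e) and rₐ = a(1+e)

Convert to SI: a = 132.6 Gm = 1.326e+11 m.
(a) rₚ = a(1 − e) = 1.326e+11 · (1 − 0.4066) = 1.326e+11 · 0.5934 ≈ 7.868e+10 m = 78.68 Gm.
(b) rₐ = a(1 + e) = 1.326e+11 · (1 + 0.4066) = 1.326e+11 · 1.4066 ≈ 1.865e+11 m = 186.5 Gm.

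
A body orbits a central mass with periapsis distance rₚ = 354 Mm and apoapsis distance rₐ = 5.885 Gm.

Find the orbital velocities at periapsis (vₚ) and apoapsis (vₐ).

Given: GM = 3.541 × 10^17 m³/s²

Convert to SI: rₚ = 354 Mm = 3.54e+08 m; rₐ = 5.885 Gm = 5.885e+09 m.
Use the vis-viva equation v² = GM(2/r − 1/a) with a = (rₚ + rₐ)/2 = (3.54e+08 + 5.885e+09)/2 = 3.1195e+09 m.
vₚ = √(GM · (2/rₚ − 1/a)) = √(3.541e+17 · (2/3.54e+08 − 1/3.1195e+09)) m/s ≈ 4.344e+04 m/s = 43.44 km/s.
vₐ = √(GM · (2/rₐ − 1/a)) = √(3.541e+17 · (2/5.885e+09 − 1/3.1195e+09)) m/s ≈ 2613 m/s = 2.613 km/s.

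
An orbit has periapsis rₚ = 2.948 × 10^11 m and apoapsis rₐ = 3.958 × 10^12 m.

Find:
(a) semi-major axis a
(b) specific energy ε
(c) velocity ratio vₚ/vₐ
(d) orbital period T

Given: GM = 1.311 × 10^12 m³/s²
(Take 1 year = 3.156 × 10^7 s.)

(a) a = (rₚ + rₐ)/2 = (2.948e+11 + 3.958e+12)/2 ≈ 2.126e+12 m
(b) With a = (rₚ + rₐ)/2 = 2.1264e+12 m, ε = −GM/(2a) = −1.311e+12/(2 · 2.1264e+12) J/kg ≈ -0.3083 J/kg
(c) Conservation of angular momentum (rₚvₚ = rₐvₐ) gives vₚ/vₐ = rₐ/rₚ = 3.958e+12/2.948e+11 ≈ 13.43
(d) With a = (rₚ + rₐ)/2 = 2.1264e+12 m, T = 2π √(a³/GM) = 2π √((2.1264e+12)³/1.311e+12) s ≈ 1.702e+13 s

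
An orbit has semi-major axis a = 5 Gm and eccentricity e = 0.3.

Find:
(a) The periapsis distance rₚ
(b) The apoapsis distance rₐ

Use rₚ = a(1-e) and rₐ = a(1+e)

Convert to SI: a = 5 Gm = 5e+09 m.
(a) rₚ = a(1 − e) = 5e+09 · (1 − 0.3) = 5e+09 · 0.7 ≈ 3.5e+09 m = 3.5 Gm.
(b) rₐ = a(1 + e) = 5e+09 · (1 + 0.3) = 5e+09 · 1.3 ≈ 6.5e+09 m = 6.5 Gm.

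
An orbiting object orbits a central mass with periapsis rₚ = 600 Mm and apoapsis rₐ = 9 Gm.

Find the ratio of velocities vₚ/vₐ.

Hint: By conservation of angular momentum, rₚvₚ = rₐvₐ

Convert to SI: rₚ = 600 Mm = 6e+08 m; rₐ = 9 Gm = 9e+09 m.
Conservation of angular momentum gives rₚvₚ = rₐvₐ, so vₚ/vₐ = rₐ/rₚ.
vₚ/vₐ = 9e+09 / 6e+08 ≈ 15.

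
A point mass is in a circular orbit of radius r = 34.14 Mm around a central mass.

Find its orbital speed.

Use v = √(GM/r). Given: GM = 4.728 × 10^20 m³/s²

Convert to SI: r = 34.14 Mm = 3.414e+07 m.
For a circular orbit, gravity supplies the centripetal force, so v = √(GM / r).
v = √(4.728e+20 / 3.414e+07) m/s ≈ 3.721e+06 m/s = 3721 km/s.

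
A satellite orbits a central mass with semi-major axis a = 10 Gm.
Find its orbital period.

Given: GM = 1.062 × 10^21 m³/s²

Convert to SI: a = 10 Gm = 1e+10 m.
Kepler's third law: T = 2π √(a³ / GM).
Substituting a = 1e+10 m and GM = 1.062e+21 m³/s²:
T = 2π √((1e+10)³ / 1.062e+21) s
T ≈ 1.928e+05 s = 2.232 days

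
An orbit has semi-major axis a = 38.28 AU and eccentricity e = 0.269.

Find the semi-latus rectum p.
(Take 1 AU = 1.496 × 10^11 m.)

Convert to SI: a = 38.28 AU = 5.72669e+12 m.
p = a (1 − e²).
p = 5.72669e+12 · (1 − (0.269)²) = 5.72669e+12 · 0.927639 ≈ 5.312e+12 m = 35.51 AU.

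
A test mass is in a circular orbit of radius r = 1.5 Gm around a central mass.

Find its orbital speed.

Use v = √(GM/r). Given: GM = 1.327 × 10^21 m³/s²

Convert to SI: r = 1.5 Gm = 1.5e+09 m.
For a circular orbit, gravity supplies the centripetal force, so v = √(GM / r).
v = √(1.327e+21 / 1.5e+09) m/s ≈ 9.406e+05 m/s = 940.6 km/s.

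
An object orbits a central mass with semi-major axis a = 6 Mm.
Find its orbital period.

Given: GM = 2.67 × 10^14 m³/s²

Convert to SI: a = 6 Mm = 6e+06 m.
Kepler's third law: T = 2π √(a³ / GM).
Substituting a = 6e+06 m and GM = 2.67e+14 m³/s²:
T = 2π √((6e+06)³ / 2.67e+14) s
T ≈ 5651 s = 1.57 hours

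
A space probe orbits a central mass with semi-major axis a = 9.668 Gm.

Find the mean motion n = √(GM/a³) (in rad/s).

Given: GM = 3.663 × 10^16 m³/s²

Convert to SI: a = 9.668 Gm = 9.668e+09 m.
n = √(GM / a³).
n = √(3.663e+16 / (9.668e+09)³) rad/s ≈ 2.013e-07 rad/s.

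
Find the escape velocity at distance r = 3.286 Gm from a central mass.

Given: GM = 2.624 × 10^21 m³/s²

Convert to SI: r = 3.286 Gm = 3.286e+09 m.
Escape velocity comes from setting total energy to zero: ½v² − GM/r = 0 ⇒ v_esc = √(2GM / r).
v_esc = √(2 · 2.624e+21 / 3.286e+09) m/s ≈ 1.264e+06 m/s = 1264 km/s.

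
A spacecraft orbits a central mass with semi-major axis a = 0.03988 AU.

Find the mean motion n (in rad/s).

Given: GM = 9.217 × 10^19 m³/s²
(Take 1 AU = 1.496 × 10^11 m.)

Convert to SI: a = 0.03988 AU = 5.96605e+09 m.
n = √(GM / a³).
n = √(9.217e+19 / (5.96605e+09)³) rad/s ≈ 2.083e-05 rad/s.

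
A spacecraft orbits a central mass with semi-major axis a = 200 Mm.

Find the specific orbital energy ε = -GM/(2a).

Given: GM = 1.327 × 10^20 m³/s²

Convert to SI: a = 200 Mm = 2e+08 m.
ε = −GM / (2a).
ε = −1.327e+20 / (2 · 2e+08) J/kg ≈ -3.318e+11 J/kg = -331.8 GJ/kg.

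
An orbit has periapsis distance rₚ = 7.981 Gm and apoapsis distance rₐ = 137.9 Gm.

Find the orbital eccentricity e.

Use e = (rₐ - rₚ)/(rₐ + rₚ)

Convert to SI: rₚ = 7.981 Gm = 7.981e+09 m; rₐ = 137.9 Gm = 1.379e+11 m.
e = (rₐ − rₚ) / (rₐ + rₚ).
e = (1.379e+11 − 7.981e+09) / (1.379e+11 + 7.981e+09) = 1.29919e+11 / 1.45881e+11 ≈ 0.8906.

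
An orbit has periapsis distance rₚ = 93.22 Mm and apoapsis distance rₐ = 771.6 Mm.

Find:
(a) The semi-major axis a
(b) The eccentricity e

Convert to SI: rₚ = 93.22 Mm = 9.322e+07 m; rₐ = 771.6 Mm = 7.716e+08 m.
(a) a = (rₚ + rₐ) / 2 = (9.322e+07 + 7.716e+08) / 2 ≈ 4.324e+08 m = 432.4 Mm.
(b) e = (rₐ − rₚ) / (rₐ + rₚ) = (7.716e+08 − 9.322e+07) / (7.716e+08 + 9.322e+07) ≈ 0.7844.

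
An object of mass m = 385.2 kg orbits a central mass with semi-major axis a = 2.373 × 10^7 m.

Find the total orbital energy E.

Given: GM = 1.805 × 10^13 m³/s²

E = −GMm / (2a).
E = −1.805e+13 · 385.2 / (2 · 2.373e+07) J ≈ -1.465e+08 J = -146.5 MJ.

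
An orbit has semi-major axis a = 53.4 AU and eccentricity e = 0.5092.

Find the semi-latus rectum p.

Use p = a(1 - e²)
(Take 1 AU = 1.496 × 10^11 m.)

Convert to SI: a = 53.4 AU = 7.98864e+12 m.
p = a (1 − e²).
p = 7.98864e+12 · (1 − (0.5092)²) = 7.98864e+12 · 0.740715 ≈ 5.917e+12 m = 39.55 AU.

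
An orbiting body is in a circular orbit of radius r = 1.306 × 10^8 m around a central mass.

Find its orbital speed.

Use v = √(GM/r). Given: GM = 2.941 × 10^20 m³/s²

For a circular orbit, gravity supplies the centripetal force, so v = √(GM / r).
v = √(2.941e+20 / 1.306e+08) m/s ≈ 1.501e+06 m/s = 1501 km/s.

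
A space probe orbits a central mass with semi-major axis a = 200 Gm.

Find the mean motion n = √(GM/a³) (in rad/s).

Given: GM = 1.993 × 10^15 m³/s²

Convert to SI: a = 200 Gm = 2e+11 m.
n = √(GM / a³).
n = √(1.993e+15 / (2e+11)³) rad/s ≈ 4.991e-10 rad/s.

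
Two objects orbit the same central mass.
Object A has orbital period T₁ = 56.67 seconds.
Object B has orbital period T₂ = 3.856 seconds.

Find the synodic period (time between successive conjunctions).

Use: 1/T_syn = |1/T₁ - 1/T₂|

T_syn = |T₁ · T₂ / (T₁ − T₂)|.
T_syn = |56.67 · 3.856 / (56.67 − 3.856)| s ≈ 4.138 s = 4.138 seconds.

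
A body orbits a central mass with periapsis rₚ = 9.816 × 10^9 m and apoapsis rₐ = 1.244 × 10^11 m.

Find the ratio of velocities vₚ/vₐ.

Conservation of angular momentum gives rₚvₚ = rₐvₐ, so vₚ/vₐ = rₐ/rₚ.
vₚ/vₐ = 1.244e+11 / 9.816e+09 ≈ 12.67.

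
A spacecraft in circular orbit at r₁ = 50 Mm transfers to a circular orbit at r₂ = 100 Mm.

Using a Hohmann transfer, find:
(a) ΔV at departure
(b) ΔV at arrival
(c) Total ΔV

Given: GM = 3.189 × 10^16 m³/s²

Convert to SI: r₁ = 50 Mm = 5e+07 m; r₂ = 100 Mm = 1e+08 m.
Transfer semi-major axis: a_t = (r₁ + r₂)/2 = (5e+07 + 1e+08)/2 = 7.5e+07 m.
Circular speeds: v₁ = √(GM/r₁) = 25254.7 m/s, v₂ = √(GM/r₂) = 17857.8 m/s.
Transfer speeds (vis-viva v² = GM(2/r − 1/a_t)): v₁ᵗ = 29161.6 m/s, v₂ᵗ = 14580.8 m/s.
(a) ΔV₁ = |v₁ᵗ − v₁| ≈ 3907 m/s = 3.907 km/s.
(b) ΔV₂ = |v₂ − v₂ᵗ| ≈ 3277 m/s = 3.277 km/s.
(c) ΔV_total = ΔV₁ + ΔV₂ ≈ 7184 m/s = 7.184 km/s.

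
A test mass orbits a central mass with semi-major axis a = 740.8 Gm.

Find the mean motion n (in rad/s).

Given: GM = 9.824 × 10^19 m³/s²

Convert to SI: a = 740.8 Gm = 7.408e+11 m.
n = √(GM / a³).
n = √(9.824e+19 / (7.408e+11)³) rad/s ≈ 1.555e-08 rad/s.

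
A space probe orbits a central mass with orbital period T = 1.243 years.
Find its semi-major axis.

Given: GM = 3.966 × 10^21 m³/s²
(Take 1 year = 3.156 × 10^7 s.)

Convert to SI: T = 1.243 years = 3.92291e+07 s.
Invert Kepler's third law: a = (GM · T² / (4π²))^(1/3).
Substituting T = 3.92291e+07 s and GM = 3.966e+21 m³/s²:
a = (3.966e+21 · (3.92291e+07)² / (4π²))^(1/3) m
a ≈ 5.367e+11 m = 5.367 × 10^11 m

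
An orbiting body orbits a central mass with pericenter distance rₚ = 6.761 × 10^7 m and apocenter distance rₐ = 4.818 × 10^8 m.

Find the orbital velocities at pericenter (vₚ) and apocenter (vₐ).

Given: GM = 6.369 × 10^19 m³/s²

Use the vis-viva equation v² = GM(2/r − 1/a) with a = (rₚ + rₐ)/2 = (6.761e+07 + 4.818e+08)/2 = 2.74705e+08 m.
vₚ = √(GM · (2/rₚ − 1/a)) = √(6.369e+19 · (2/6.761e+07 − 1/2.74705e+08)) m/s ≈ 1.285e+06 m/s = 1285 km/s.
vₐ = √(GM · (2/rₐ − 1/a)) = √(6.369e+19 · (2/4.818e+08 − 1/2.74705e+08)) m/s ≈ 1.804e+05 m/s = 180.4 km/s.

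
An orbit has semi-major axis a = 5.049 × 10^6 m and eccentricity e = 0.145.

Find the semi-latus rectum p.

p = a (1 − e²).
p = 5.049e+06 · (1 − (0.145)²) = 5.049e+06 · 0.978975 ≈ 4.943e+06 m = 4.943 × 10^6 m.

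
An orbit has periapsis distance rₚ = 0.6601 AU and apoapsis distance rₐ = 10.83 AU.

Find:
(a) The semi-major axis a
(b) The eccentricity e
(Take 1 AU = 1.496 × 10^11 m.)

Convert to SI: rₚ = 0.6601 AU = 9.8751e+10 m; rₐ = 10.83 AU = 1.62017e+12 m.
(a) a = (rₚ + rₐ) / 2 = (9.8751e+10 + 1.62017e+12) / 2 ≈ 8.595e+11 m = 5.745 AU.
(b) e = (rₐ − rₚ) / (rₐ + rₚ) = (1.62017e+12 − 9.8751e+10) / (1.62017e+12 + 9.8751e+10) ≈ 0.8851.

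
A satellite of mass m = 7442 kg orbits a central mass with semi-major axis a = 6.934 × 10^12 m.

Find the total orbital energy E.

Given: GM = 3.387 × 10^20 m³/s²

E = −GMm / (2a).
E = −3.387e+20 · 7442 / (2 · 6.934e+12) J ≈ -1.818e+11 J = -181.8 GJ.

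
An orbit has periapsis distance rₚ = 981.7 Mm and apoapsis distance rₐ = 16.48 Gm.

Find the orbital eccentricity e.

Convert to SI: rₚ = 981.7 Mm = 9.817e+08 m; rₐ = 16.48 Gm = 1.648e+10 m.
e = (rₐ − rₚ) / (rₐ + rₚ).
e = (1.648e+10 − 9.817e+08) / (1.648e+10 + 9.817e+08) = 1.54983e+10 / 1.74617e+10 ≈ 0.8876.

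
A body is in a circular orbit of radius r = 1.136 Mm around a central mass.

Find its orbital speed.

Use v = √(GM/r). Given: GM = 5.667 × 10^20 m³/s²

Convert to SI: r = 1.136 Mm = 1.136e+06 m.
For a circular orbit, gravity supplies the centripetal force, so v = √(GM / r).
v = √(5.667e+20 / 1.136e+06) m/s ≈ 2.234e+07 m/s = 2.234e+04 km/s.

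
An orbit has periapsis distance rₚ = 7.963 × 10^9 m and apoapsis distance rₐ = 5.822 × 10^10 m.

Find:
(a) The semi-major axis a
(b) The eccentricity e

(a) a = (rₚ + rₐ) / 2 = (7.963e+09 + 5.822e+10) / 2 ≈ 3.309e+10 m = 3.309 × 10^10 m.
(b) e = (rₐ − rₚ) / (rₐ + rₚ) = (5.822e+10 − 7.963e+09) / (5.822e+10 + 7.963e+09) ≈ 0.7594.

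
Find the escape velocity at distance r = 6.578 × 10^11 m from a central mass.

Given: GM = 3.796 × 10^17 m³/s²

Escape velocity comes from setting total energy to zero: ½v² − GM/r = 0 ⇒ v_esc = √(2GM / r).
v_esc = √(2 · 3.796e+17 / 6.578e+11) m/s ≈ 1074 m/s = 1.074 km/s.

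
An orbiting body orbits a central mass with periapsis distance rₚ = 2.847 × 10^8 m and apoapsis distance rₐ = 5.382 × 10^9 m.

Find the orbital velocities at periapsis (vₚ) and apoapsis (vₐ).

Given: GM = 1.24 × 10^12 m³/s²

Use the vis-viva equation v² = GM(2/r − 1/a) with a = (rₚ + rₐ)/2 = (2.847e+08 + 5.382e+09)/2 = 2.83335e+09 m.
vₚ = √(GM · (2/rₚ − 1/a)) = √(1.24e+12 · (2/2.847e+08 − 1/2.83335e+09)) m/s ≈ 90.96 m/s = 90.96 m/s.
vₐ = √(GM · (2/rₐ − 1/a)) = √(1.24e+12 · (2/5.382e+09 − 1/2.83335e+09)) m/s ≈ 4.812 m/s = 4.812 m/s.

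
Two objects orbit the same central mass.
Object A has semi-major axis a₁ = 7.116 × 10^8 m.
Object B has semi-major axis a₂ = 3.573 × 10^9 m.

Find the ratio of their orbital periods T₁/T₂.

From Kepler's third law, (T₁/T₂)² = (a₁/a₂)³, so T₁/T₂ = (a₁/a₂)^(3/2).
a₁/a₂ = 7.116e+08 / 3.573e+09 = 0.19916.
T₁/T₂ = (0.19916)^(3/2) ≈ 0.08888.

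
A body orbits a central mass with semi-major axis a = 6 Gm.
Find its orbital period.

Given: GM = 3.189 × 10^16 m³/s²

Convert to SI: a = 6 Gm = 6e+09 m.
Kepler's third law: T = 2π √(a³ / GM).
Substituting a = 6e+09 m and GM = 3.189e+16 m³/s²:
T = 2π √((6e+09)³ / 3.189e+16) s
T ≈ 1.635e+07 s = 189.3 days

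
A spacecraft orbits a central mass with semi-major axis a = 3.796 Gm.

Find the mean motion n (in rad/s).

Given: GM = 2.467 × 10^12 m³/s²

Convert to SI: a = 3.796 Gm = 3.796e+09 m.
n = √(GM / a³).
n = √(2.467e+12 / (3.796e+09)³) rad/s ≈ 6.716e-09 rad/s.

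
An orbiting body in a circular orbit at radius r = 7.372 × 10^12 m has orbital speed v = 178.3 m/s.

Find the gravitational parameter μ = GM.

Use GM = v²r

For a circular orbit v² = GM/r, so GM = v² · r.
GM = (178.3)² · 7.372e+12 m³/s² ≈ 2.344e+17 m³/s² = 2.344 × 10^17 m³/s².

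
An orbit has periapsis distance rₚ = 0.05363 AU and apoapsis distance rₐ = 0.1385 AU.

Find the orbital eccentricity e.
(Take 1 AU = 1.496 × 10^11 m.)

Convert to SI: rₚ = 0.05363 AU = 8.02305e+09 m; rₐ = 0.1385 AU = 2.07196e+10 m.
e = (rₐ − rₚ) / (rₐ + rₚ).
e = (2.07196e+10 − 8.02305e+09) / (2.07196e+10 + 8.02305e+09) = 1.26966e+10 / 2.87426e+10 ≈ 0.4417.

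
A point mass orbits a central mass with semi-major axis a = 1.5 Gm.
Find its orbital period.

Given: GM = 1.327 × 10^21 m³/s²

Convert to SI: a = 1.5 Gm = 1.5e+09 m.
Kepler's third law: T = 2π √(a³ / GM).
Substituting a = 1.5e+09 m and GM = 1.327e+21 m³/s²:
T = 2π √((1.5e+09)³ / 1.327e+21) s
T ≈ 1.002e+04 s = 2.783 hours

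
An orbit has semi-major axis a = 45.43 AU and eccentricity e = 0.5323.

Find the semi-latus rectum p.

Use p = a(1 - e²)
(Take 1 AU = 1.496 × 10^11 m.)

Convert to SI: a = 45.43 AU = 6.79633e+12 m.
p = a (1 − e²).
p = 6.79633e+12 · (1 − (0.5323)²) = 6.79633e+12 · 0.716657 ≈ 4.871e+12 m = 32.56 AU.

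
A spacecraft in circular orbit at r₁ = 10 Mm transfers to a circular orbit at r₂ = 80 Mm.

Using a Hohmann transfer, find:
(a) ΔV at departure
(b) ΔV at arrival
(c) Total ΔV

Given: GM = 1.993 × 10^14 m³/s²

Convert to SI: r₁ = 10 Mm = 1e+07 m; r₂ = 80 Mm = 8e+07 m.
Transfer semi-major axis: a_t = (r₁ + r₂)/2 = (1e+07 + 8e+07)/2 = 4.5e+07 m.
Circular speeds: v₁ = √(GM/r₁) = 4464.3 m/s, v₂ = √(GM/r₂) = 1578.37 m/s.
Transfer speeds (vis-viva v² = GM(2/r − 1/a_t)): v₁ᵗ = 5952.4 m/s, v₂ᵗ = 744.05 m/s.
(a) ΔV₁ = |v₁ᵗ − v₁| ≈ 1488 m/s = 1.488 km/s.
(b) ΔV₂ = |v₂ − v₂ᵗ| ≈ 834.3 m/s = 834.3 m/s.
(c) ΔV_total = ΔV₁ + ΔV₂ ≈ 2322 m/s = 2.322 km/s.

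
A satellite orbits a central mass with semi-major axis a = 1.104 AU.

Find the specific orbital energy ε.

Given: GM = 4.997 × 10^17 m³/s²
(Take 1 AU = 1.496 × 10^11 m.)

Convert to SI: a = 1.104 AU = 1.65158e+11 m.
ε = −GM / (2a).
ε = −4.997e+17 / (2 · 1.65158e+11) J/kg ≈ -1.513e+06 J/kg = -1.513 MJ/kg.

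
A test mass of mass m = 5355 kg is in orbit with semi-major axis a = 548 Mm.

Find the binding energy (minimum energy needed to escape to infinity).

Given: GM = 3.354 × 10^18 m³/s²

Convert to SI: a = 548 Mm = 5.48e+08 m.
Total orbital energy is E = −GMm/(2a); binding energy is E_bind = −E = GMm/(2a).
E_bind = 3.354e+18 · 5355 / (2 · 5.48e+08) J ≈ 1.639e+13 J = 16.39 TJ.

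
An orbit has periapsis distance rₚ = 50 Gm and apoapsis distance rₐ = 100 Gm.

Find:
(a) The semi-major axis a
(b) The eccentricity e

Convert to SI: rₚ = 50 Gm = 5e+10 m; rₐ = 100 Gm = 1e+11 m.
(a) a = (rₚ + rₐ) / 2 = (5e+10 + 1e+11) / 2 ≈ 7.5e+10 m = 75 Gm.
(b) e = (rₐ − rₚ) / (rₐ + rₚ) = (1e+11 − 5e+10) / (1e+11 + 5e+10) ≈ 0.3333.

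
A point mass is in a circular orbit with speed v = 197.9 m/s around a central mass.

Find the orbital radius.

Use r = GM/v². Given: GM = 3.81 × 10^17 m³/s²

For a circular orbit, v² = GM / r, so r = GM / v².
r = 3.81e+17 / (197.9)² m ≈ 9.728e+12 m = 9.728 Tm.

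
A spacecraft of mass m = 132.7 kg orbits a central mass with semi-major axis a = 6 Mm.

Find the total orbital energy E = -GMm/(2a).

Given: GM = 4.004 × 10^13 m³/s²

Convert to SI: a = 6 Mm = 6e+06 m.
E = −GMm / (2a).
E = −4.004e+13 · 132.7 / (2 · 6e+06) J ≈ -4.428e+08 J = -442.8 MJ.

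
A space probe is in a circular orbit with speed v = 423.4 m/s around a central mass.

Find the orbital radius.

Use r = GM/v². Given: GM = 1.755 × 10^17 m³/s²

For a circular orbit, v² = GM / r, so r = GM / v².
r = 1.755e+17 / (423.4)² m ≈ 9.79e+11 m = 979 Gm.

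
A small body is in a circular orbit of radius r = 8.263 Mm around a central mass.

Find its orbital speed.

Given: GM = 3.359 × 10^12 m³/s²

Convert to SI: r = 8.263 Mm = 8.263e+06 m.
For a circular orbit, gravity supplies the centripetal force, so v = √(GM / r).
v = √(3.359e+12 / 8.263e+06) m/s ≈ 637.6 m/s = 637.6 m/s.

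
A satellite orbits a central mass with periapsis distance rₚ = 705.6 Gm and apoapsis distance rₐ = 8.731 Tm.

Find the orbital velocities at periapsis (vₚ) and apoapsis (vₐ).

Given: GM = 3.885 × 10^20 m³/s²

Convert to SI: rₚ = 705.6 Gm = 7.056e+11 m; rₐ = 8.731 Tm = 8.731e+12 m.
Use the vis-viva equation v² = GM(2/r − 1/a) with a = (rₚ + rₐ)/2 = (7.056e+11 + 8.731e+12)/2 = 4.7183e+12 m.
vₚ = √(GM · (2/rₚ − 1/a)) = √(3.885e+20 · (2/7.056e+11 − 1/4.7183e+12)) m/s ≈ 3.192e+04 m/s = 31.92 km/s.
vₐ = √(GM · (2/rₐ − 1/a)) = √(3.885e+20 · (2/8.731e+12 − 1/4.7183e+12)) m/s ≈ 2580 m/s = 2.58 km/s.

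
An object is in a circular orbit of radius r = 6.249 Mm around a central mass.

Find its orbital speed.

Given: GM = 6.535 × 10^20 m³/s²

Convert to SI: r = 6.249 Mm = 6.249e+06 m.
For a circular orbit, gravity supplies the centripetal force, so v = √(GM / r).
v = √(6.535e+20 / 6.249e+06) m/s ≈ 1.023e+07 m/s = 1.023e+04 km/s.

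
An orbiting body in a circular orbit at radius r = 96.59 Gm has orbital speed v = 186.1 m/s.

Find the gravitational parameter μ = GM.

Convert to SI: r = 96.59 Gm = 9.659e+10 m.
For a circular orbit v² = GM/r, so GM = v² · r.
GM = (186.1)² · 9.659e+10 m³/s² ≈ 3.345e+15 m³/s² = 3.345 × 10^15 m³/s².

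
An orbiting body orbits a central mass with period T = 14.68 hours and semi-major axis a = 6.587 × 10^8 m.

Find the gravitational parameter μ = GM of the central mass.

Convert to SI: T = 14.68 hours = 52848 s.
GM = 4π² · a³ / T².
GM = 4π² · (6.587e+08)³ / (52848)² m³/s² ≈ 4.04e+18 m³/s² = 4.04 × 10^18 m³/s².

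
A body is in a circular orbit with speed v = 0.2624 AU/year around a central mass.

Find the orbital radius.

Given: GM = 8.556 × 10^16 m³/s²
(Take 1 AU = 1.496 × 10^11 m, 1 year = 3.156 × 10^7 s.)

Convert to SI: v = 0.2624 AU/year = 1243.82 m/s.
For a circular orbit, v² = GM / r, so r = GM / v².
r = 8.556e+16 / (1243.82)² m ≈ 5.53e+10 m = 0.3697 AU.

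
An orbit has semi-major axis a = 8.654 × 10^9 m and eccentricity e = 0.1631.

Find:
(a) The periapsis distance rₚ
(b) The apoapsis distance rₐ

(a) rₚ = a(1 − e) = 8.654e+09 · (1 − 0.1631) = 8.654e+09 · 0.8369 ≈ 7.243e+09 m = 7.243 × 10^9 m.
(b) rₐ = a(1 + e) = 8.654e+09 · (1 + 0.1631) = 8.654e+09 · 1.1631 ≈ 1.007e+10 m = 1.007 × 10^10 m.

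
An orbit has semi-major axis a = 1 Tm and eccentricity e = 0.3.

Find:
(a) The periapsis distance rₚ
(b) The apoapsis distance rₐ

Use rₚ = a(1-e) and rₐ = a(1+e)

Convert to SI: a = 1 Tm = 1e+12 m.
(a) rₚ = a(1 − e) = 1e+12 · (1 − 0.3) = 1e+12 · 0.7 ≈ 7e+11 m = 700 Gm.
(b) rₐ = a(1 + e) = 1e+12 · (1 + 0.3) = 1e+12 · 1.3 ≈ 1.3e+12 m = 1.3 Tm.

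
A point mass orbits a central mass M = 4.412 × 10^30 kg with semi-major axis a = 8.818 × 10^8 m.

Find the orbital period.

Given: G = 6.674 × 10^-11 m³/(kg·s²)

GM = G · M = 6.674e-11 · 4.412e+30 = 2.94457e+20 m³/s².
Kepler's third law: T = 2π √(a³ / GM).
Substituting a = 8.818e+08 m and GM = 2.94457e+20 m³/s²:
T = 2π √((8.818e+08)³ / 2.94457e+20) s
T ≈ 9588 s = 2.663 hours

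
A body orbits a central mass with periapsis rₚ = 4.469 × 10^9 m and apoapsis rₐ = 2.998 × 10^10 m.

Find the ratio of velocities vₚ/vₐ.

Conservation of angular momentum gives rₚvₚ = rₐvₐ, so vₚ/vₐ = rₐ/rₚ.
vₚ/vₐ = 2.998e+10 / 4.469e+09 ≈ 6.708.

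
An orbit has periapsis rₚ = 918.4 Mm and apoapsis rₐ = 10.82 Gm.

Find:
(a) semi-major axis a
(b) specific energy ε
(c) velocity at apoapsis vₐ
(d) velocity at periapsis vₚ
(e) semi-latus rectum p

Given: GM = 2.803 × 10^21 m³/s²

Convert to SI: rₚ = 918.4 Mm = 9.184e+08 m; rₐ = 10.82 Gm = 1.082e+10 m.
(a) a = (rₚ + rₐ)/2 = (9.184e+08 + 1.082e+10)/2 ≈ 5.869e+09 m
(b) With a = (rₚ + rₐ)/2 = 5.8692e+09 m, ε = −GM/(2a) = −2.803e+21/(2 · 5.8692e+09) J/kg ≈ -2.388e+11 J/kg
(c) With a = (rₚ + rₐ)/2 = 5.8692e+09 m, vₐ = √(GM (2/rₐ − 1/a)) = √(2.803e+21 · (2/1.082e+10 − 1/5.8692e+09)) m/s ≈ 2.013e+05 m/s
(d) With a = (rₚ + rₐ)/2 = 5.8692e+09 m, vₚ = √(GM (2/rₚ − 1/a)) = √(2.803e+21 · (2/9.184e+08 − 1/5.8692e+09)) m/s ≈ 2.372e+06 m/s
(e) From a = (rₚ + rₐ)/2 = 5.8692e+09 m and e = (rₐ − rₚ)/(rₐ + rₚ) = 0.843522, p = a(1 − e²) = 5.8692e+09 · (1 − (0.843522)²) ≈ 1.693e+09 m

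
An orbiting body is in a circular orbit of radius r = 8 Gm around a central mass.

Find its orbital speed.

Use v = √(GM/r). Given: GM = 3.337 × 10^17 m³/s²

Convert to SI: r = 8 Gm = 8e+09 m.
For a circular orbit, gravity supplies the centripetal force, so v = √(GM / r).
v = √(3.337e+17 / 8e+09) m/s ≈ 6459 m/s = 6.459 km/s.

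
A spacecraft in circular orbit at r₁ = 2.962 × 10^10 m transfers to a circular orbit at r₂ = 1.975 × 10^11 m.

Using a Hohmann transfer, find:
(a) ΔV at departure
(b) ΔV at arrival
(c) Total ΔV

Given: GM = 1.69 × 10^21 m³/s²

Transfer semi-major axis: a_t = (r₁ + r₂)/2 = (2.962e+10 + 1.975e+11)/2 = 1.1356e+11 m.
Circular speeds: v₁ = √(GM/r₁) = 238864 m/s, v₂ = √(GM/r₂) = 92503.8 m/s.
Transfer speeds (vis-viva v² = GM(2/r − 1/a_t)): v₁ᵗ = 315008 m/s, v₂ᵗ = 47243.2 m/s.
(a) ΔV₁ = |v₁ᵗ − v₁| ≈ 7.614e+04 m/s = 76.14 km/s.
(b) ΔV₂ = |v₂ − v₂ᵗ| ≈ 4.526e+04 m/s = 45.26 km/s.
(c) ΔV_total = ΔV₁ + ΔV₂ ≈ 1.214e+05 m/s = 121.4 km/s.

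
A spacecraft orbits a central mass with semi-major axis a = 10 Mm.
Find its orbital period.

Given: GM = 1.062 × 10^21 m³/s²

Convert to SI: a = 10 Mm = 1e+07 m.
Kepler's third law: T = 2π √(a³ / GM).
Substituting a = 1e+07 m and GM = 1.062e+21 m³/s²:
T = 2π √((1e+07)³ / 1.062e+21) s
T ≈ 6.097 s = 6.097 seconds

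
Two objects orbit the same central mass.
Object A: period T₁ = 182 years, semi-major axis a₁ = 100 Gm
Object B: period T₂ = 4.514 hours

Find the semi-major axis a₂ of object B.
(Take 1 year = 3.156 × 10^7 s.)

Convert to SI: T₁ = 182 years = 5.74392e+09 s; a₁ = 100 Gm = 1e+11 m; T₂ = 4.514 hours = 16250.4 s.
Kepler's third law: (T₁/T₂)² = (a₁/a₂)³ ⇒ a₂ = a₁ · (T₂/T₁)^(2/3).
T₂/T₁ = 16250.4 / 5.74392e+09 = 2.82915e-06.
a₂ = 1e+11 · (2.82915e-06)^(2/3) m ≈ 2e+07 m = 20 Mm.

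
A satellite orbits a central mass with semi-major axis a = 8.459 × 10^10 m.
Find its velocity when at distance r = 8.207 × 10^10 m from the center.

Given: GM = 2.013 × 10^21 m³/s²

Vis-viva: v = √(GM · (2/r − 1/a)).
2/r − 1/a = 2/8.207e+10 − 1/8.459e+10 = 1.25477e-11 m⁻¹.
v = √(2.013e+21 · 1.25477e-11) m/s ≈ 1.589e+05 m/s = 158.9 km/s.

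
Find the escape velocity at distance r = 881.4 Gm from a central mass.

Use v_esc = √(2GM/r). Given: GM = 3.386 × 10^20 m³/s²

Convert to SI: r = 881.4 Gm = 8.814e+11 m.
Escape velocity comes from setting total energy to zero: ½v² − GM/r = 0 ⇒ v_esc = √(2GM / r).
v_esc = √(2 · 3.386e+20 / 8.814e+11) m/s ≈ 2.772e+04 m/s = 27.72 km/s.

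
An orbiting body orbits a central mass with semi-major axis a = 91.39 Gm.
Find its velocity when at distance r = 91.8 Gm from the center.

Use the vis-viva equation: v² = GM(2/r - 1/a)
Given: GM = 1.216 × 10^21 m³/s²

Convert to SI: a = 91.39 Gm = 9.139e+10 m; r = 91.8 Gm = 9.18e+10 m.
Vis-viva: v = √(GM · (2/r − 1/a)).
2/r − 1/a = 2/9.18e+10 − 1/9.139e+10 = 1.08444e-11 m⁻¹.
v = √(1.216e+21 · 1.08444e-11) m/s ≈ 1.148e+05 m/s = 114.8 km/s.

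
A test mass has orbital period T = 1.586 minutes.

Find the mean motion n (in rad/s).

Convert to SI: T = 1.586 minutes = 95.16 s.
n = 2π / T.
n = 2π / 95.16 s ≈ 0.06603 rad/s.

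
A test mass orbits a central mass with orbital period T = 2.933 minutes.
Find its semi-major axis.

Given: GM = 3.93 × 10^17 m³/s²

Convert to SI: T = 2.933 minutes = 175.98 s.
Invert Kepler's third law: a = (GM · T² / (4π²))^(1/3).
Substituting T = 175.98 s and GM = 3.93e+17 m³/s²:
a = (3.93e+17 · (175.98)² / (4π²))^(1/3) m
a ≈ 6.755e+06 m = 6.755 Mm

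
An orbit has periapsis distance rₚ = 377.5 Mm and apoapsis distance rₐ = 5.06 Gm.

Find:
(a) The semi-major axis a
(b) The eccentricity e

Convert to SI: rₚ = 377.5 Mm = 3.775e+08 m; rₐ = 5.06 Gm = 5.06e+09 m.
(a) a = (rₚ + rₐ) / 2 = (3.775e+08 + 5.06e+09) / 2 ≈ 2.719e+09 m = 2.719 Gm.
(b) e = (rₐ − rₚ) / (rₐ + rₚ) = (5.06e+09 − 3.775e+08) / (5.06e+09 + 3.775e+08) ≈ 0.8611.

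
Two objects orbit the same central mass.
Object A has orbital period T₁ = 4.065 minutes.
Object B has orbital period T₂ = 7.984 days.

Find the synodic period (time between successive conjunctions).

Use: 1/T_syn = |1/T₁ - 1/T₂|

Convert to SI: T₁ = 4.065 minutes = 243.9 s; T₂ = 7.984 days = 689818 s.
T_syn = |T₁ · T₂ / (T₁ − T₂)|.
T_syn = |243.9 · 689818 / (243.9 − 689818)| s ≈ 244 s = 4.066 minutes.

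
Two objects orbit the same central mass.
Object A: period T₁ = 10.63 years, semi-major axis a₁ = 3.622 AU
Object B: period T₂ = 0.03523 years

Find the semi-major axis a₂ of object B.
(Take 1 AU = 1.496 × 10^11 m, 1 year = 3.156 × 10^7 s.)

Convert to SI: T₁ = 10.63 years = 3.35483e+08 s; a₁ = 3.622 AU = 5.41851e+11 m; T₂ = 0.03523 years = 1.11186e+06 s.
Kepler's third law: (T₁/T₂)² = (a₁/a₂)³ ⇒ a₂ = a₁ · (T₂/T₁)^(2/3).
T₂/T₁ = 1.11186e+06 / 3.35483e+08 = 0.00331421.
a₂ = 5.41851e+11 · (0.00331421)^(2/3) m ≈ 1.204e+10 m = 0.08051 AU.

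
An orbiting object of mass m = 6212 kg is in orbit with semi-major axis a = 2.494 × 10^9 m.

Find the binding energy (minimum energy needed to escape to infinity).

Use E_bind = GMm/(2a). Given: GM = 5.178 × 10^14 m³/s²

Total orbital energy is E = −GMm/(2a); binding energy is E_bind = −E = GMm/(2a).
E_bind = 5.178e+14 · 6212 / (2 · 2.494e+09) J ≈ 6.449e+08 J = 644.9 MJ.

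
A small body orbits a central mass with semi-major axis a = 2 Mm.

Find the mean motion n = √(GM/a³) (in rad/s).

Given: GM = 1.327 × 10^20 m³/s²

Convert to SI: a = 2 Mm = 2e+06 m.
n = √(GM / a³).
n = √(1.327e+20 / (2e+06)³) rad/s ≈ 4.073 rad/s.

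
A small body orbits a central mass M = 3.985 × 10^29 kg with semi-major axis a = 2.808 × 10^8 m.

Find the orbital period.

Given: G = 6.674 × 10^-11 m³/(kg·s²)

GM = G · M = 6.674e-11 · 3.985e+29 = 2.65959e+19 m³/s².
Kepler's third law: T = 2π √(a³ / GM).
Substituting a = 2.808e+08 m and GM = 2.65959e+19 m³/s²:
T = 2π √((2.808e+08)³ / 2.65959e+19) s
T ≈ 5733 s = 1.592 hours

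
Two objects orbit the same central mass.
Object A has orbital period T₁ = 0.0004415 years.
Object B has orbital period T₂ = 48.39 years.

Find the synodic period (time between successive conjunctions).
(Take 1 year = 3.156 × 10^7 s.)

Convert to SI: T₁ = 0.0004415 years = 13933.7 s; T₂ = 48.39 years = 1.52719e+09 s.
T_syn = |T₁ · T₂ / (T₁ − T₂)|.
T_syn = |13933.7 · 1.52719e+09 / (13933.7 − 1.52719e+09)| s ≈ 1.393e+04 s = 0.0004415 years.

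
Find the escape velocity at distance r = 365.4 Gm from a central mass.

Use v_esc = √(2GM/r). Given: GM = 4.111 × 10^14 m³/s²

Convert to SI: r = 365.4 Gm = 3.654e+11 m.
Escape velocity comes from setting total energy to zero: ½v² − GM/r = 0 ⇒ v_esc = √(2GM / r).
v_esc = √(2 · 4.111e+14 / 3.654e+11) m/s ≈ 47.44 m/s = 47.44 m/s.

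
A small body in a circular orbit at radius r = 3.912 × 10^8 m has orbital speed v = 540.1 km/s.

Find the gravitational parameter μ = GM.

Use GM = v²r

Convert to SI: v = 540.1 km/s = 540100 m/s.
For a circular orbit v² = GM/r, so GM = v² · r.
GM = (540100)² · 3.912e+08 m³/s² ≈ 1.141e+20 m³/s² = 1.141 × 10^20 m³/s².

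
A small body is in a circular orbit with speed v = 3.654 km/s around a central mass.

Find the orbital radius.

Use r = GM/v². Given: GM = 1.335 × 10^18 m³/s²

Convert to SI: v = 3.654 km/s = 3654 m/s.
For a circular orbit, v² = GM / r, so r = GM / v².
r = 1.335e+18 / (3654)² m ≈ 9.999e+10 m = 99.99 Gm.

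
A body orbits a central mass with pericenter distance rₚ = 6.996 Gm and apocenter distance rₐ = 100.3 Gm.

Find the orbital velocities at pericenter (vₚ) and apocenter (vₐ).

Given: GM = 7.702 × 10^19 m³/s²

Convert to SI: rₚ = 6.996 Gm = 6.996e+09 m; rₐ = 100.3 Gm = 1.003e+11 m.
Use the vis-viva equation v² = GM(2/r − 1/a) with a = (rₚ + rₐ)/2 = (6.996e+09 + 1.003e+11)/2 = 5.3648e+10 m.
vₚ = √(GM · (2/rₚ − 1/a)) = √(7.702e+19 · (2/6.996e+09 − 1/5.3648e+10)) m/s ≈ 1.435e+05 m/s = 143.5 km/s.
vₐ = √(GM · (2/rₐ − 1/a)) = √(7.702e+19 · (2/1.003e+11 − 1/5.3648e+10)) m/s ≈ 1.001e+04 m/s = 10.01 km/s.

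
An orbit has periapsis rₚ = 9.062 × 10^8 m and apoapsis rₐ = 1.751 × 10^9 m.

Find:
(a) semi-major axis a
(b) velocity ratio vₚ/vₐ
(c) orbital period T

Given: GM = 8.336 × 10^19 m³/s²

(a) a = (rₚ + rₐ)/2 = (9.062e+08 + 1.751e+09)/2 ≈ 1.329e+09 m
(b) Conservation of angular momentum (rₚvₚ = rₐvₐ) gives vₚ/vₐ = rₐ/rₚ = 1.751e+09/9.062e+08 ≈ 1.932
(c) With a = (rₚ + rₐ)/2 = 1.3286e+09 m, T = 2π √(a³/GM) = 2π √((1.3286e+09)³/8.336e+19) s ≈ 3.333e+04 s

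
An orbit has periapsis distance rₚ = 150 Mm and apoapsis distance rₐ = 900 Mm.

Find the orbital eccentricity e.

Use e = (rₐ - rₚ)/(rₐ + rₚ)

Convert to SI: rₚ = 150 Mm = 1.5e+08 m; rₐ = 900 Mm = 9e+08 m.
e = (rₐ − rₚ) / (rₐ + rₚ).
e = (9e+08 − 1.5e+08) / (9e+08 + 1.5e+08) = 7.5e+08 / 1.05e+09 ≈ 0.7143.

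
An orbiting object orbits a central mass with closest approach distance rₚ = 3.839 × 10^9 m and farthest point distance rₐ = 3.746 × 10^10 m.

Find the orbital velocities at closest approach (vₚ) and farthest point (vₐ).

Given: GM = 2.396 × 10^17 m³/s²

Use the vis-viva equation v² = GM(2/r − 1/a) with a = (rₚ + rₐ)/2 = (3.839e+09 + 3.746e+10)/2 = 2.06495e+10 m.
vₚ = √(GM · (2/rₚ − 1/a)) = √(2.396e+17 · (2/3.839e+09 − 1/2.06495e+10)) m/s ≈ 1.064e+04 m/s = 10.64 km/s.
vₐ = √(GM · (2/rₐ − 1/a)) = √(2.396e+17 · (2/3.746e+10 − 1/2.06495e+10)) m/s ≈ 1090 m/s = 1.09 km/s.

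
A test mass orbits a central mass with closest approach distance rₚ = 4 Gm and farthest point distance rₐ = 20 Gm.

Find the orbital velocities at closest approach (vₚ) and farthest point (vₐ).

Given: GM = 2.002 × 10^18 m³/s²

Convert to SI: rₚ = 4 Gm = 4e+09 m; rₐ = 20 Gm = 2e+10 m.
Use the vis-viva equation v² = GM(2/r − 1/a) with a = (rₚ + rₐ)/2 = (4e+09 + 2e+10)/2 = 1.2e+10 m.
vₚ = √(GM · (2/rₚ − 1/a)) = √(2.002e+18 · (2/4e+09 − 1/1.2e+10)) m/s ≈ 2.888e+04 m/s = 28.88 km/s.
vₐ = √(GM · (2/rₐ − 1/a)) = √(2.002e+18 · (2/2e+10 − 1/1.2e+10)) m/s ≈ 5776 m/s = 5.776 km/s.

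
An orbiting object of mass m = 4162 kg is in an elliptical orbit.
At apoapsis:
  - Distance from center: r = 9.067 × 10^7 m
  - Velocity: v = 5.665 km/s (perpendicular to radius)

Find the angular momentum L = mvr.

Convert to SI: v = 5.665 km/s = 5665 m/s.
Since v is perpendicular to r, L = m · v · r.
L = 4162 · 5665 · 9.067e+07 kg·m²/s ≈ 2.138e+15 kg·m²/s.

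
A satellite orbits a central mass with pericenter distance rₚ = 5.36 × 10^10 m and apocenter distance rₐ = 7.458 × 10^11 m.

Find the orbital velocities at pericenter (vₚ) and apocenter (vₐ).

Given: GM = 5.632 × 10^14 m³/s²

Use the vis-viva equation v² = GM(2/r − 1/a) with a = (rₚ + rₐ)/2 = (5.36e+10 + 7.458e+11)/2 = 3.997e+11 m.
vₚ = √(GM · (2/rₚ − 1/a)) = √(5.632e+14 · (2/5.36e+10 − 1/3.997e+11)) m/s ≈ 140 m/s = 140 m/s.
vₐ = √(GM · (2/rₐ − 1/a)) = √(5.632e+14 · (2/7.458e+11 − 1/3.997e+11)) m/s ≈ 10.06 m/s = 10.06 m/s.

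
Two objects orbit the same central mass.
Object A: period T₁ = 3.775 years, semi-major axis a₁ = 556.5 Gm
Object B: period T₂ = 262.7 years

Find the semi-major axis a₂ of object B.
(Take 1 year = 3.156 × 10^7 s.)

Convert to SI: T₁ = 3.775 years = 1.19139e+08 s; a₁ = 556.5 Gm = 5.565e+11 m; T₂ = 262.7 years = 8.29081e+09 s.
Kepler's third law: (T₁/T₂)² = (a₁/a₂)³ ⇒ a₂ = a₁ · (T₂/T₁)^(2/3).
T₂/T₁ = 8.29081e+09 / 1.19139e+08 = 69.5894.
a₂ = 5.565e+11 · (69.5894)^(2/3) m ≈ 9.415e+12 m = 9.415 Tm.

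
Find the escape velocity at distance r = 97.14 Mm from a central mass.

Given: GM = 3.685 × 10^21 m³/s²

Convert to SI: r = 97.14 Mm = 9.714e+07 m.
Escape velocity comes from setting total energy to zero: ½v² − GM/r = 0 ⇒ v_esc = √(2GM / r).
v_esc = √(2 · 3.685e+21 / 9.714e+07) m/s ≈ 8.71e+06 m/s = 8710 km/s.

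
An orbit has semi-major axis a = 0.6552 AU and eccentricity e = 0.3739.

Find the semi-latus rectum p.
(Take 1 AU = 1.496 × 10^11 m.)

Convert to SI: a = 0.6552 AU = 9.80179e+10 m.
p = a (1 − e²).
p = 9.80179e+10 · (1 − (0.3739)²) = 9.80179e+10 · 0.860199 ≈ 8.431e+10 m = 0.5636 AU.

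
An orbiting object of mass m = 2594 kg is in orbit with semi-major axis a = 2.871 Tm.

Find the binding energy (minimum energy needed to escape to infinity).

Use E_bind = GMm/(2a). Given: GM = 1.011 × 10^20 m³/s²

Convert to SI: a = 2.871 Tm = 2.871e+12 m.
Total orbital energy is E = −GMm/(2a); binding energy is E_bind = −E = GMm/(2a).
E_bind = 1.011e+20 · 2594 / (2 · 2.871e+12) J ≈ 4.567e+10 J = 45.67 GJ.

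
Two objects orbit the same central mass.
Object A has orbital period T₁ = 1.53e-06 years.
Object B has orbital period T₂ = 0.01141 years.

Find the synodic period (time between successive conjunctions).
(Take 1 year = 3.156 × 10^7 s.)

Convert to SI: T₁ = 1.53e-06 years = 48.2868 s; T₂ = 0.01141 years = 360100 s.
T_syn = |T₁ · T₂ / (T₁ − T₂)|.
T_syn = |48.2868 · 360100 / (48.2868 − 360100)| s ≈ 48.29 s = 1.53e-06 years.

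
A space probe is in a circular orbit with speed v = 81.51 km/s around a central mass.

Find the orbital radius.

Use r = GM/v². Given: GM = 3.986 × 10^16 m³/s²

Convert to SI: v = 81.51 km/s = 81510 m/s.
For a circular orbit, v² = GM / r, so r = GM / v².
r = 3.986e+16 / (81510)² m ≈ 6e+06 m = 6 Mm.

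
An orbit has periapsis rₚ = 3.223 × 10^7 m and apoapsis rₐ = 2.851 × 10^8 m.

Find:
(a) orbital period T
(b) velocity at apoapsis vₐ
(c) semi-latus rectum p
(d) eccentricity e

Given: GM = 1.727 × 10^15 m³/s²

(a) With a = (rₚ + rₐ)/2 = 1.58665e+08 m, T = 2π √(a³/GM) = 2π √((1.58665e+08)³/1.727e+15) s ≈ 3.022e+05 s
(b) With a = (rₚ + rₐ)/2 = 1.58665e+08 m, vₐ = √(GM (2/rₐ − 1/a)) = √(1.727e+15 · (2/2.851e+08 − 1/1.58665e+08)) m/s ≈ 1109 m/s
(c) From a = (rₚ + rₐ)/2 = 1.58665e+08 m and e = (rₐ − rₚ)/(rₐ + rₚ) = 0.796868, p = a(1 − e²) = 1.58665e+08 · (1 − (0.796868)²) ≈ 5.791e+07 m
(d) e = (rₐ − rₚ)/(rₐ + rₚ) = (2.851e+08 − 3.223e+07)/(2.851e+08 + 3.223e+07) ≈ 0.7969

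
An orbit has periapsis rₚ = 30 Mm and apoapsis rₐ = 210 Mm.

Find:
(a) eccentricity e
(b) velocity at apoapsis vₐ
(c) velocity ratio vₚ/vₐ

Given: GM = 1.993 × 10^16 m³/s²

Convert to SI: rₚ = 30 Mm = 3e+07 m; rₐ = 210 Mm = 2.1e+08 m.
(a) e = (rₐ − rₚ)/(rₐ + rₚ) = (2.1e+08 − 3e+07)/(2.1e+08 + 3e+07) ≈ 0.75
(b) With a = (rₚ + rₐ)/2 = 1.2e+08 m, vₐ = √(GM (2/rₐ − 1/a)) = √(1.993e+16 · (2/2.1e+08 − 1/1.2e+08)) m/s ≈ 4871 m/s
(c) Conservation of angular momentum (rₚvₚ = rₐvₐ) gives vₚ/vₐ = rₐ/rₚ = 2.1e+08/3e+07 ≈ 7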